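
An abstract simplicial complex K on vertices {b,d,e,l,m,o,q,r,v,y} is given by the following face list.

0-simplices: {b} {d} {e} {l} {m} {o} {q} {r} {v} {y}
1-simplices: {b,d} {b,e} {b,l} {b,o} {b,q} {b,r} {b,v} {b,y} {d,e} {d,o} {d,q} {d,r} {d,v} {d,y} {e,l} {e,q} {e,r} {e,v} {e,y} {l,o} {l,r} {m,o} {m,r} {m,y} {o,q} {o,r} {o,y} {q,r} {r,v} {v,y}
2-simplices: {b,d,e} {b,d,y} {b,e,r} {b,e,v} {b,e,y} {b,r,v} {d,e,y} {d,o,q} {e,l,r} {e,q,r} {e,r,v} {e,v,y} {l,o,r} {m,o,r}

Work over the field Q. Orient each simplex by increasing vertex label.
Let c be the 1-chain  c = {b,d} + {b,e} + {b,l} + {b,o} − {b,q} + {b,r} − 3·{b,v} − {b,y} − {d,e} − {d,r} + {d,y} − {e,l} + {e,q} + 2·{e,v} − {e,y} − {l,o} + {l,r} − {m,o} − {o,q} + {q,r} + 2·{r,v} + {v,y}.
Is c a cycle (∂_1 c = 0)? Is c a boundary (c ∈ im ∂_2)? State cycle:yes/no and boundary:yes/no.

n_0=10 n_1=30 n_2=14  [Q]
∂1: piv[bd,be,bl,bo,bq,br,bv,by,mo] rk=9  ker:de,do,dq,dr,dv,dy,el,eq,er,ev,ey,lo,lr,mr,my,oq,or,oy,qr,rv,vy
∂2: piv[bde,bdy,ber,bev,bey,brv,doq,elr,eqr,evy,lor,mor] rk=12  ker:dey,erv
∂1c = 2·{d} − {e} + {m} − 2·{q}

cycle:no boundary:no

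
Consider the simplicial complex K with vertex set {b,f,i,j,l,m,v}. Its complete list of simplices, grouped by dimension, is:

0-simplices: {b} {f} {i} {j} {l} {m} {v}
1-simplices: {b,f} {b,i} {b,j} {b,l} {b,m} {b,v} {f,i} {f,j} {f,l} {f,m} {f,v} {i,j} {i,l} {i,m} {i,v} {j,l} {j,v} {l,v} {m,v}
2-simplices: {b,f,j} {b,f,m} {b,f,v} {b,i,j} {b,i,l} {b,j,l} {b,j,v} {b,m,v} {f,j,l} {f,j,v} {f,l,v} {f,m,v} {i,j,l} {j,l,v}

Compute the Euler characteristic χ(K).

χ(K)=2

n_0=7 n_1=19 n_2=14
χ=+7−19+14=2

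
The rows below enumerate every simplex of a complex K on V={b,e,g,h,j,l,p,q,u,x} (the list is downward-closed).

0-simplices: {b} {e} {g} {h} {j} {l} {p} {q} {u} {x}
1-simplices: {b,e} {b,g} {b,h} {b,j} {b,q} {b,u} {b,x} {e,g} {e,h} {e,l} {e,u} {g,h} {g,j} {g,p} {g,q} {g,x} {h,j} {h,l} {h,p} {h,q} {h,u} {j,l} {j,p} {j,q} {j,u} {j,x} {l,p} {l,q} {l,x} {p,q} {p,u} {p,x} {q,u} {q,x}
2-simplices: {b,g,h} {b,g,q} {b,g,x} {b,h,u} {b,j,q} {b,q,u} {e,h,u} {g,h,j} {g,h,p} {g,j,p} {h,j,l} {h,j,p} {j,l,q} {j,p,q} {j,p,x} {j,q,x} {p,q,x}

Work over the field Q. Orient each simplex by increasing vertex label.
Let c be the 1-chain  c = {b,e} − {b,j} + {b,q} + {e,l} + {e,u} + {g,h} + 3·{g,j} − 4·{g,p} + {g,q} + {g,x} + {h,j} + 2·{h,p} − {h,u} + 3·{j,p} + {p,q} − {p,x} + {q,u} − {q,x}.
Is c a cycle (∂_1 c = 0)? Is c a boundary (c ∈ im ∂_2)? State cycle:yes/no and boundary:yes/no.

n_0=10 n_1=34 n_2=17  [Q]
∂1: piv[be,bg,bh,bj,bq,bu,bx,el,gp] rk=9  ker:eg,eh,eu,gh,gj,gq,gx,hj,hl,hp,hq,hu,jl,jp,jq,ju,jx,lp,lq,lx,pq,pu,px,qu,qx
∂2: piv[bgh,bgq,bgx,bhu,bjq,bqu,ehu,ghj,ghp,gjp,hjl,jlq,jpq,jpx,jqx] rk=15  ker:hjp,pqx
∂1c = −{b} − {e} − 2·{g} − {h} + {l} + {p} + 3·{q} + {u} − {x}

cycle:no boundary:no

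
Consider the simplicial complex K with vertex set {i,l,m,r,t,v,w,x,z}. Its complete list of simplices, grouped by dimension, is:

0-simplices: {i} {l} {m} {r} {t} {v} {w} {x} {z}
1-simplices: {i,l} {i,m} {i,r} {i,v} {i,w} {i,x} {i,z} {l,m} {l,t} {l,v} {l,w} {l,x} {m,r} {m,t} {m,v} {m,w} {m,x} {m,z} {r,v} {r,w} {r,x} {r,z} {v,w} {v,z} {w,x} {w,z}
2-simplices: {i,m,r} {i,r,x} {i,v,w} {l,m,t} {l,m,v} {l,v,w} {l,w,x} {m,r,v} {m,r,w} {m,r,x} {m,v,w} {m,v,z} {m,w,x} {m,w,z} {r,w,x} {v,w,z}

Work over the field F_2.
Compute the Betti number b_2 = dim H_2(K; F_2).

b_2=2

n_0=9 n_1=26 n_2=16  [Z2]
∂1: piv[il,im,ir,iv,iw,ix,iz,lt] rk=8  ker:lm,lv,lw,lx,mr,mt,mv,mw,mx,mz,rv,rw,rx,rz,vw,vz,wx,wz
∂2: piv[imr,irx,ivw,lmt,lmv,lvw,lwx,mrv,mrw,mrx,mvw,mvz,mwx,mwz] rk=14  ker:rwx,vwz
b_2=(16−14)−0=2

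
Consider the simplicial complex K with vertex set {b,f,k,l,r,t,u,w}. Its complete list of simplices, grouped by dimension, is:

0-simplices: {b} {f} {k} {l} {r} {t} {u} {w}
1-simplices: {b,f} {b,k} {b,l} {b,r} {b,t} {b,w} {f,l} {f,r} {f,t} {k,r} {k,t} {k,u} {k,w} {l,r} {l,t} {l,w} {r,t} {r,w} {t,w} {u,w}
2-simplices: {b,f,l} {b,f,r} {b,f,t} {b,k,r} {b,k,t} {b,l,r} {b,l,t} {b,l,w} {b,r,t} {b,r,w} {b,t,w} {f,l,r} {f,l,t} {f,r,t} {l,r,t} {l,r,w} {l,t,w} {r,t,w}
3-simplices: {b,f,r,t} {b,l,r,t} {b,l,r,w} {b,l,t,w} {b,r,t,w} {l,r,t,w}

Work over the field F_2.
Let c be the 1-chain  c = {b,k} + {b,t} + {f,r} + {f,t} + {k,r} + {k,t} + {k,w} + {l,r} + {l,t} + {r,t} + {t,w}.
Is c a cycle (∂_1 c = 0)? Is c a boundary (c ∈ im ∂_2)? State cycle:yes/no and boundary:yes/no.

n_0=8 n_1=20 n_2=18 n_3=6  [Z2]
∂1: piv[bf,bk,bl,br,bt,bw,ku] rk=7  ker:fl,fr,ft,kr,kt,kw,lr,lt,lw,rt,rw,tw,uw
∂2: piv[bfl,bfr,bft,bkr,bkt,blr,blt,blw,brt,brw,btw] rk=11  ker:flr,flt,frt,lrt,lrw,ltw,rtw
∂3: piv[bfrt,blrt,blrw,bltw,brtw] rk=5  ker:lrtw
∂1c = 0
c vs im∂2: residual ≠ 0 ⇒ not boundary

cycle:yes boundary:no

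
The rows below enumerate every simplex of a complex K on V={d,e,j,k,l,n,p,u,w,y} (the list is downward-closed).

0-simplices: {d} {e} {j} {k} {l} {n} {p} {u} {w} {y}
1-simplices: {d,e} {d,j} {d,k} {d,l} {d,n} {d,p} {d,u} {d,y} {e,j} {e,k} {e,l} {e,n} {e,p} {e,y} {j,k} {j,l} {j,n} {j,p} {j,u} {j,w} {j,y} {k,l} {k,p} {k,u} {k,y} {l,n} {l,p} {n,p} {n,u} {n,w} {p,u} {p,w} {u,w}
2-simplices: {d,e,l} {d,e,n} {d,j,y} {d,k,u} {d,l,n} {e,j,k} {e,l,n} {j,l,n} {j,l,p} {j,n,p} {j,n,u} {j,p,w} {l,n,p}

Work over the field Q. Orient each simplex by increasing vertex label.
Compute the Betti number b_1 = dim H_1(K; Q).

n_0=10 n_1=33 n_2=13  [Q]
∂1: piv[de,dj,dk,dl,dn,dp,du,dy,jw] rk=9  ker:ej,ek,el,en,ep,ey,jk,jl,jn,jp,ju,jy,kl,kp,ku,ky,ln,lp,np,nu,nw,pu,pw,uw
∂2: piv[del,den,djy,dku,dln,ejk,jln,jlp,jnp,jnu,jpw] rk=11  ker:eln,lnp
b_1=(33−9)−11=13

b_1=13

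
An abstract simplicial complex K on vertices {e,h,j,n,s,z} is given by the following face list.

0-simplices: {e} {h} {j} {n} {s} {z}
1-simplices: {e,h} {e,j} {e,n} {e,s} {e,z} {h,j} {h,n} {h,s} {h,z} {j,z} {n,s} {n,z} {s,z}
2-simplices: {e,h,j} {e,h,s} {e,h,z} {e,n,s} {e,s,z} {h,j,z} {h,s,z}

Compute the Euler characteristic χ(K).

n_0=6 n_1=13 n_2=7
χ=+6−13+7=0

χ(K)=0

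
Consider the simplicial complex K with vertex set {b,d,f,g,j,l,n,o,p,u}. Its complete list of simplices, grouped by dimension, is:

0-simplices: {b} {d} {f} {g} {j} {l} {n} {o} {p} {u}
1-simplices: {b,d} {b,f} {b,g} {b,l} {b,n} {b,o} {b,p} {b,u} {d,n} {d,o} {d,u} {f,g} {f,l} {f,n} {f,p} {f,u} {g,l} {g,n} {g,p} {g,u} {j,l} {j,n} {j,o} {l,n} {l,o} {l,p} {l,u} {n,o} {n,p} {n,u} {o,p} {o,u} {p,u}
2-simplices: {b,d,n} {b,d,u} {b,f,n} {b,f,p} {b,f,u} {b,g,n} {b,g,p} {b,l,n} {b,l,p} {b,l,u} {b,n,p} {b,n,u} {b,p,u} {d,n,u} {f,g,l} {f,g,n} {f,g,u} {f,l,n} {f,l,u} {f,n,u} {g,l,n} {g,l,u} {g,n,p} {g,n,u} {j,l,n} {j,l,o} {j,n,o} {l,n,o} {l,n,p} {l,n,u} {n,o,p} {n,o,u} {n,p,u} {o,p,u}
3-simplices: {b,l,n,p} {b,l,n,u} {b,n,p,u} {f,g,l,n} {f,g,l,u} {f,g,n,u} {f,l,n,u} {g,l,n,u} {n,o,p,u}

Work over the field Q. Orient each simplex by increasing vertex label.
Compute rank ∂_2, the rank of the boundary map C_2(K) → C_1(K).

n_0=10 n_1=33 n_2=34 n_3=9  [Q]
∂1: piv[bd,bf,bg,bl,bn,bo,bp,bu,jl] rk=9  ker:dn,do,du,fg,fl,fn,fp,fu,gl,gn,gp,gu,jn,jo,ln,lo,lp,lu,no,np,nu,op,ou,pu
∂2: piv[bdn,bdu,bfn,bfp,bfu,bgn,bgp,bln,blp,blu,bnp,bnu,bpu,fgl,fgn,fgu,fln,jln,jlo,jno,nop,nou] rk=22  ker:dnu,flu,fnu,gln,glu,gnp,gnu,lno,lnp,lnu,npu,opu
∂3: piv[blnp,blnu,bnpu,fgln,fglu,fgnu,flnu,nopu] rk=8  ker:glnu
rk∂_2=22

rank∂_2=22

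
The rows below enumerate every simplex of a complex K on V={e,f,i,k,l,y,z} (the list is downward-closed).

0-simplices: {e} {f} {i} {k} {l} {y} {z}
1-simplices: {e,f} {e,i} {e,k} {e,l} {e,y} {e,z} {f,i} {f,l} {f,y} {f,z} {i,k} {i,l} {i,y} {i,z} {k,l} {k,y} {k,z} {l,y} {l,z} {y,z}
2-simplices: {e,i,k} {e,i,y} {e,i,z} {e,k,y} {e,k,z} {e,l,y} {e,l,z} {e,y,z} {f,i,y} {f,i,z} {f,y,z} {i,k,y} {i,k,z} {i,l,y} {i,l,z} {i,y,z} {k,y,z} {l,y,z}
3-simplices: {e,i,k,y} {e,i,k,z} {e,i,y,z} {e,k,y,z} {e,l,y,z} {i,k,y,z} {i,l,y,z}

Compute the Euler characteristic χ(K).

χ(K)=-2

n_0=7 n_1=20 n_2=18 n_3=7
χ=+7−20+18−7=-2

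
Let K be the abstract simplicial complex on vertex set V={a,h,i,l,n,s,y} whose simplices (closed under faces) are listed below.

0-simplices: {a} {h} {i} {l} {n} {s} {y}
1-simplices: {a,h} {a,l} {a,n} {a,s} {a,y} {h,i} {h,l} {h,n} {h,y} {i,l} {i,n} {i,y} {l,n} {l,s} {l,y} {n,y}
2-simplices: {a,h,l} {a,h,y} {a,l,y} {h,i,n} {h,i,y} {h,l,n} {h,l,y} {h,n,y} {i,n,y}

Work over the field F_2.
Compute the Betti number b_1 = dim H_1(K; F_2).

n_0=7 n_1=16 n_2=9  [Z2]
∂1: piv[ah,al,an,as,ay,hi] rk=6  ker:hl,hn,hy,il,in,iy,ln,ls,ly,ny
∂2: piv[ahl,ahy,aly,hin,hiy,hln,hny] rk=7  ker:hly,iny
b_1=(16−6)−7=3

b_1=3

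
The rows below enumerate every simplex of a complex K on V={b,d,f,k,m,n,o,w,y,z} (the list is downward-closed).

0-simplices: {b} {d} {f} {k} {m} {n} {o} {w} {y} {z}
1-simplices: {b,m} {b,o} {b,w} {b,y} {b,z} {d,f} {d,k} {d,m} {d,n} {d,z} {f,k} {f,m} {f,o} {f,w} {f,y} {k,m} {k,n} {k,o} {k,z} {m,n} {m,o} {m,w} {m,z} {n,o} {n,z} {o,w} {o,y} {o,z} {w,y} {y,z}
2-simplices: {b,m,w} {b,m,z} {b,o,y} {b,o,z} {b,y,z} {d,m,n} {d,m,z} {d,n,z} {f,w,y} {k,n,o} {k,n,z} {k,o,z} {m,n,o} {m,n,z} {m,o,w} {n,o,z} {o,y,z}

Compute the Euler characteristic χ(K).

χ(K)=-3

n_0=10 n_1=30 n_2=17
χ=+10−30+17=-3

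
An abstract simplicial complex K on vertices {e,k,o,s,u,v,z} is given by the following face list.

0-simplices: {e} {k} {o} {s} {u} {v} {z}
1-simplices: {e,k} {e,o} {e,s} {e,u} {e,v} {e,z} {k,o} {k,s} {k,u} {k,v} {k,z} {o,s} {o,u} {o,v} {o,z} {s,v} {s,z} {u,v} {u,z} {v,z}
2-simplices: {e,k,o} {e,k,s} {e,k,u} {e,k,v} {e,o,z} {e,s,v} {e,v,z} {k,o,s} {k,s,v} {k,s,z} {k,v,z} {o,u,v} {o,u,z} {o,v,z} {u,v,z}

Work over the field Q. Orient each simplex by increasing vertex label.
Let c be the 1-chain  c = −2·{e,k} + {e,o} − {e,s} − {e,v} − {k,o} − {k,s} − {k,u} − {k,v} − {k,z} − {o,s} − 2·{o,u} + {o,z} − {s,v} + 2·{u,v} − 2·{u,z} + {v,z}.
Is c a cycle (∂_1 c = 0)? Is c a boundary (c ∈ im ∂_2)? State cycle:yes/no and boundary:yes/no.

n_0=7 n_1=20 n_2=15  [Q]
∂1: piv[ek,eo,es,eu,ev,ez] rk=6  ker:ko,ks,ku,kv,kz,os,ou,ov,oz,sv,sz,uv,uz,vz
∂2: piv[eko,eks,eku,ekv,eoz,esv,evz,kos,ksz,kvz,ouv,ouz,ovz] rk=13  ker:ksv,uvz
∂1c = 3·{e} + 3·{k} + 2·{o} − 2·{s} − 3·{u} − 2·{v} − {z}

cycle:no boundary:no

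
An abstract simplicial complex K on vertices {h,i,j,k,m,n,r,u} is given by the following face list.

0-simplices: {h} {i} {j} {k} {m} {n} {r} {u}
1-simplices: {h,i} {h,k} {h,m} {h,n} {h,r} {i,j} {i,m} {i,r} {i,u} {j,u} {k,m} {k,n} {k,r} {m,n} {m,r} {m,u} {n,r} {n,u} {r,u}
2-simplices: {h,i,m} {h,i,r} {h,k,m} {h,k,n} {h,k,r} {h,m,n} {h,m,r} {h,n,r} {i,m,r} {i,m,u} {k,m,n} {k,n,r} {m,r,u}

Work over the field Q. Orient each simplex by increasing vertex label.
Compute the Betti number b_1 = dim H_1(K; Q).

n_0=8 n_1=19 n_2=13  [Q]
∂1: piv[hi,hk,hm,hn,hr,ij,iu] rk=7  ker:im,ir,ju,km,kn,kr,mn,mr,mu,nr,nu,ru
∂2: piv[him,hir,hkm,hkn,hkr,hmn,hmr,hnr,imu,mru] rk=10  ker:imr,kmn,knr
b_1=(19−7)−10=2

b_1=2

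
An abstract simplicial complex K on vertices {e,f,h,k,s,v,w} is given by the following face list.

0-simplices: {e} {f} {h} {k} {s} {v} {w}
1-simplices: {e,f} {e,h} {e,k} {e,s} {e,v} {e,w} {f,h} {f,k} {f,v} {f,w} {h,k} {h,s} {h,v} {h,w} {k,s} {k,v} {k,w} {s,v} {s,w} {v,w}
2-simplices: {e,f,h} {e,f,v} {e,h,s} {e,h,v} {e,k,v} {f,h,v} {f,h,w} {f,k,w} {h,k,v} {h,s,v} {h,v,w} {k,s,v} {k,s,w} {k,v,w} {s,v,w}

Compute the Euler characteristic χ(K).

n_0=7 n_1=20 n_2=15
χ=+7−20+15=2

χ(K)=2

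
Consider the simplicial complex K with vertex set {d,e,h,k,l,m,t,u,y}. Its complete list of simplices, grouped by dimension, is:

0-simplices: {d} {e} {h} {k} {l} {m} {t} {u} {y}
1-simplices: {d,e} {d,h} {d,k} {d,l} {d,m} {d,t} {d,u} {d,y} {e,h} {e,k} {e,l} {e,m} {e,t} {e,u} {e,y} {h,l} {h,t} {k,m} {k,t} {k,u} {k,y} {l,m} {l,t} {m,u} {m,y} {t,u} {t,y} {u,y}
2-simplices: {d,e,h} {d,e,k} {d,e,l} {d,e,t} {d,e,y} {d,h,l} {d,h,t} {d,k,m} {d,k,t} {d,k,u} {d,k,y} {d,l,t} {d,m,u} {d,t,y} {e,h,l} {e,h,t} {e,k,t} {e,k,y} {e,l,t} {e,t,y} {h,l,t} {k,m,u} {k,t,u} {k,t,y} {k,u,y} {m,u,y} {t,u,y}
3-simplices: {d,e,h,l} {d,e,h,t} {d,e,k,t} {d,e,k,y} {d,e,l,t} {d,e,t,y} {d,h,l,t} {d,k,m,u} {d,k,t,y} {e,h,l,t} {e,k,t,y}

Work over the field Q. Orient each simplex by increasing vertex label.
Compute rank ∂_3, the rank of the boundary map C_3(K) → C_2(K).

n_0=9 n_1=28 n_2=27 n_3=11  [Q]
∂1: piv[de,dh,dk,dl,dm,dt,du,dy] rk=8  ker:eh,ek,el,em,et,eu,ey,hl,ht,km,kt,ku,ky,lm,lt,mu,my,tu,ty,uy
∂2: piv[deh,dek,del,det,dey,dhl,dht,dkm,dkt,dku,dky,dlt,dmu,dty,ktu,kuy,muy] rk=17  ker:ehl,eht,ekt,eky,elt,ety,hlt,kmu,kty,tuy
∂3: piv[dehl,deht,dekt,deky,delt,dety,dhlt,dkmu,dkty] rk=9  ker:ehlt,ekty
rk∂_3=9

rank∂_3=9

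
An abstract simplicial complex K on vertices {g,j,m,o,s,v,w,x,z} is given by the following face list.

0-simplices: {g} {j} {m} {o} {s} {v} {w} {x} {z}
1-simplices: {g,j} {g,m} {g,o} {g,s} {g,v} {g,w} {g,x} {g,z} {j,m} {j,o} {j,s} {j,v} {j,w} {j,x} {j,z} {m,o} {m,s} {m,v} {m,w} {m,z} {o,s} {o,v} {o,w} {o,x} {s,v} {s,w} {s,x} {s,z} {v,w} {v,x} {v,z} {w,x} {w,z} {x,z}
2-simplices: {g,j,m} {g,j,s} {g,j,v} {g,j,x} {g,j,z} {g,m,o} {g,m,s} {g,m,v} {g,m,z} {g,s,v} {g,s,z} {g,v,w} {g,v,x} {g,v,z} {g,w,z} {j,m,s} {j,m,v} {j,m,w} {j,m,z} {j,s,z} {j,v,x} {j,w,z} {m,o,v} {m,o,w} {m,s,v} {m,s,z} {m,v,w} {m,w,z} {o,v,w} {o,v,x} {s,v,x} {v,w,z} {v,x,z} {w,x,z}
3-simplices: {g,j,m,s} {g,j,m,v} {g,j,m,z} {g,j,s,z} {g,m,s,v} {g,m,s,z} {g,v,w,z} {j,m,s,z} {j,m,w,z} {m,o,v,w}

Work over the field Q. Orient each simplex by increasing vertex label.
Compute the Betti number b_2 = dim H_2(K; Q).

b_2=2

n_0=9 n_1=34 n_2=34 n_3=10  [Q]
∂1: piv[gj,gm,go,gs,gv,gw,gx,gz] rk=8  ker:jm,jo,js,jv,jw,jx,jz,mo,ms,mv,mw,mz,os,ov,ow,ox,sv,sw,sx,sz,vw,vx,vz,wx,wz,xz
∂2: piv[gjm,gjs,gjv,gjx,gjz,gmo,gms,gmv,gmz,gsv,gsz,gvw,gvx,gvz,gwz,jmw,jwz,mov,mow,ovx,svx,vxz,wxz] rk=23  ker:jms,jmv,jmz,jsz,jvx,msv,msz,mvw,mwz,ovw,vwz
∂3: piv[gjms,gjmv,gjmz,gjsz,gmsv,gmsz,gvwz,jmwz,movw] rk=9  ker:jmsz
b_2=(34−23)−9=2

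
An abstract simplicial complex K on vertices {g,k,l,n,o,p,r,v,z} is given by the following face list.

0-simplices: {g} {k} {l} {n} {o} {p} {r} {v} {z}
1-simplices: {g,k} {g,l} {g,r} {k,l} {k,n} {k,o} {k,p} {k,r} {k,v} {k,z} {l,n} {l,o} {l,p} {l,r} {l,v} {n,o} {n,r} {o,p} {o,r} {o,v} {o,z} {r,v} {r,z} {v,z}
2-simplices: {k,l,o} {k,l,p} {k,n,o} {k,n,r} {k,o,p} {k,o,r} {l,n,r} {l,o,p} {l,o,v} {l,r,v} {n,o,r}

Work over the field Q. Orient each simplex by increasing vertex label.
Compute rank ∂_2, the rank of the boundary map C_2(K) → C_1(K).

n_0=9 n_1=24 n_2=11  [Q]
∂1: piv[gk,gl,gr,kn,ko,kp,kv,kz] rk=8  ker:kl,kr,ln,lo,lp,lr,lv,no,nr,op,or,ov,oz,rv,rz,vz
∂2: piv[klo,klp,kno,knr,kop,kor,lnr,lov,lrv] rk=9  ker:lop,nor
rk∂_2=9

rank∂_2=9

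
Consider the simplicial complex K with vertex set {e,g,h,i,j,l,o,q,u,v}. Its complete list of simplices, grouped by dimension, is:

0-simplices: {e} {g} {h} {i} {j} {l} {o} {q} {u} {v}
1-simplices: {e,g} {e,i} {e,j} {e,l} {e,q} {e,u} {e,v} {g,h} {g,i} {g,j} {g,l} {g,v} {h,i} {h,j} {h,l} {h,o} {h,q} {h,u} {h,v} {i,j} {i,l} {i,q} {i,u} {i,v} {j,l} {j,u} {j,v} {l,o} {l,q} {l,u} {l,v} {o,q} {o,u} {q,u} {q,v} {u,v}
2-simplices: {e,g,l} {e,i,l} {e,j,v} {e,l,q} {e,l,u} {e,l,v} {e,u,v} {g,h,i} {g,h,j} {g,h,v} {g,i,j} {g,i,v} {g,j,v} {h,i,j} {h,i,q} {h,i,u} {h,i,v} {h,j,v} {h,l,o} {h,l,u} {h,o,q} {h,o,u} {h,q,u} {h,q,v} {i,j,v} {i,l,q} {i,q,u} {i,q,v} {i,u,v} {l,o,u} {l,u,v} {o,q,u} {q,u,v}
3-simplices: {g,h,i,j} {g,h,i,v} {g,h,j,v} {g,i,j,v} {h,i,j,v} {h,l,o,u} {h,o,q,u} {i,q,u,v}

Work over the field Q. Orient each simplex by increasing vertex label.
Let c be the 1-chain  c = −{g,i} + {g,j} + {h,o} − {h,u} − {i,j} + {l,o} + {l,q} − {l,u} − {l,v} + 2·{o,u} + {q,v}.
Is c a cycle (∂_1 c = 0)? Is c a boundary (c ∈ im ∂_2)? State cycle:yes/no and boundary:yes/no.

cycle:yes boundary:no

n_0=10 n_1=36 n_2=33 n_3=8  [Q]
∂1: piv[eg,ei,ej,el,eq,eu,ev,gh,ho] rk=9  ker:gi,gj,gl,gv,hi,hj,hl,hq,hu,hv,ij,il,iq,iu,iv,jl,ju,jv,lo,lq,lu,lv,oq,ou,qu,qv,uv
∂2: piv[egl,eil,ejv,elq,elu,elv,euv,ghi,ghj,ghv,gij,giv,gjv,hiq,hiu,hlo,hlu,hoq,hou,hqu,hqv,ilq,iuv] rk=23  ker:hij,hiv,hjv,ijv,iqu,iqv,lou,luv,oqu,quv
∂3: piv[ghij,ghiv,ghjv,gijv,hlou,hoqu,iquv] rk=7  ker:hijv
∂1c = 0
c vs im∂2: residual ≠ 0 ⇒ not boundary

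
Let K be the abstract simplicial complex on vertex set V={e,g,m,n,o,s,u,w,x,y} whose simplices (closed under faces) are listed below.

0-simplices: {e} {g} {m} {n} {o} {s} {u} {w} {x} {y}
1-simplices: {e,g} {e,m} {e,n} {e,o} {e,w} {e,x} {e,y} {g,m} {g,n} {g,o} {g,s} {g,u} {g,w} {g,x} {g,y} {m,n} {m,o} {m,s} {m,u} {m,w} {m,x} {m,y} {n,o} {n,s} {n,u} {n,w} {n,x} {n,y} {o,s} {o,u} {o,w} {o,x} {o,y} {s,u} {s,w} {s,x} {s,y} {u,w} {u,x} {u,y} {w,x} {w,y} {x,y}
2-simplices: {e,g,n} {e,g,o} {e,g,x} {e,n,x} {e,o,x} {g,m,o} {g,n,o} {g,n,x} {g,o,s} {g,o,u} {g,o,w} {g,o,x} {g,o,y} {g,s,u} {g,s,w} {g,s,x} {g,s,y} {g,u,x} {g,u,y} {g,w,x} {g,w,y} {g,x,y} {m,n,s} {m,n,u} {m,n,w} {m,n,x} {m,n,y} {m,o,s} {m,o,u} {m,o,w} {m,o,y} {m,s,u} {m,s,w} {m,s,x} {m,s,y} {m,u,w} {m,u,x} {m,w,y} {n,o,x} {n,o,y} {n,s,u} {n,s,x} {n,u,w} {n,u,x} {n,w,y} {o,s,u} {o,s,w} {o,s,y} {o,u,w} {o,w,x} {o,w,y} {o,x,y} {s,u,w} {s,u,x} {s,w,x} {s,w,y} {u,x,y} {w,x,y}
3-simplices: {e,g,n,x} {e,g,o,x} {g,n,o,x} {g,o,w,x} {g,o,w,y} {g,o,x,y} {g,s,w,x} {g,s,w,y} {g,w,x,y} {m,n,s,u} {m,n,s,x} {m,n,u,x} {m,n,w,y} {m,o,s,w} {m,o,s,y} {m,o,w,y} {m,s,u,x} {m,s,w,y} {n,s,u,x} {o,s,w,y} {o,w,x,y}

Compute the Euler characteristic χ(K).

χ(K)=4

n_0=10 n_1=43 n_2=58 n_3=21
χ=+10−43+58−21=4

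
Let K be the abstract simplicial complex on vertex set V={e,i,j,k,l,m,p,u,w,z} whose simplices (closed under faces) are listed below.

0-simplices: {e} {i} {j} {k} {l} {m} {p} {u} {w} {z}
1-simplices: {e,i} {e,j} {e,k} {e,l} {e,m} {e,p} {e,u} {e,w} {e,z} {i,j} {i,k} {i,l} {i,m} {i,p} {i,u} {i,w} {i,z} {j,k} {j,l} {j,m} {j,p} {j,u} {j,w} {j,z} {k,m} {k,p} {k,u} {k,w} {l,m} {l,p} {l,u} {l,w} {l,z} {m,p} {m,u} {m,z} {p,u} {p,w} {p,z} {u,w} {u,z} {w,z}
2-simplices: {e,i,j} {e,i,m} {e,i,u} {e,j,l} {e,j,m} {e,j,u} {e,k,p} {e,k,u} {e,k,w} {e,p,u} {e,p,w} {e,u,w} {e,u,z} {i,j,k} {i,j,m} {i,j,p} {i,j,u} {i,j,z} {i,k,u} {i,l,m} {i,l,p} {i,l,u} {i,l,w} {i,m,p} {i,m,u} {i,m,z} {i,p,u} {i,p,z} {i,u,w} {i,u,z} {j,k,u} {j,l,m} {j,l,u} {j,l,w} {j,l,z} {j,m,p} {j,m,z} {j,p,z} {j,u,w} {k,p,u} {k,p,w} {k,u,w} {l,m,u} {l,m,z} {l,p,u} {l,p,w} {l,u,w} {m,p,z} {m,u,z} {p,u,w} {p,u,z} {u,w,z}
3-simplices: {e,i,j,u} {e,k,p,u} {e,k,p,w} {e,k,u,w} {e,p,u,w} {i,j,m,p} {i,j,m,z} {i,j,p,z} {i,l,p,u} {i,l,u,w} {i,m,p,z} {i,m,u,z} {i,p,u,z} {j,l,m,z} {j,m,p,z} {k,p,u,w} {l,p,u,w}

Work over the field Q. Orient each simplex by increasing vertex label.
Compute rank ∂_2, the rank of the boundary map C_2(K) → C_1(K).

n_0=10 n_1=42 n_2=52 n_3=17  [Q]
∂1: piv[ei,ej,ek,el,em,ep,eu,ew,ez] rk=9  ker:ij,ik,il,im,ip,iu,iw,iz,jk,jl,jm,jp,ju,jw,jz,km,kp,ku,kw,lm,lp,lu,lw,lz,mp,mu,mz,pu,pw,pz,uw,uz,wz
∂2: piv[eij,eim,eiu,ejl,ejm,eju,ekp,eku,ekw,epu,epw,euw,euz,ijk,ijp,ijz,iku,ilm,ilp,ilu,ilw,imp,imu,imz,ipu,ipz,iuw,iuz,jlm,jlw,jlz,uwz] rk=32  ker:ijm,iju,jku,jlu,jmp,jmz,jpz,juw,kpu,kpw,kuw,lmu,lmz,lpu,lpw,luw,mpz,muz,puw,puz
∂3: piv[eiju,ekpu,ekpw,ekuw,epuw,ijmp,ijmz,ijpz,ilpu,iluw,impz,imuz,ipuz,jlmz,lpuw] rk=15  ker:jmpz,kpuw
rk∂_2=32

rank∂_2=32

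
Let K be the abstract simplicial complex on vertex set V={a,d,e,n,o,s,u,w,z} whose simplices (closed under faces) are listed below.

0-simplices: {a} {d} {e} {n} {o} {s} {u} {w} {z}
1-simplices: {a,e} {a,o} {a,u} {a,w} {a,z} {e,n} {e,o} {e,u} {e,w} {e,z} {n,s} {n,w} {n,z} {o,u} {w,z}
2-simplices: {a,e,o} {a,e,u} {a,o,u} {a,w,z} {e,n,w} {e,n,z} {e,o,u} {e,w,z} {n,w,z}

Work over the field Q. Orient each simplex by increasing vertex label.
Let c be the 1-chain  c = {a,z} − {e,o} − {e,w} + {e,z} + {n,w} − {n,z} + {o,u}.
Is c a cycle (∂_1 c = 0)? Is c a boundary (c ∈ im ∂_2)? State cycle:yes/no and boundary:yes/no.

cycle:no boundary:no

n_0=9 n_1=15 n_2=9  [Q]
∂1: piv[ae,ao,au,aw,az,en,ns] rk=7  ker:eo,eu,ew,ez,nw,nz,ou,wz
∂2: piv[aeo,aeu,aou,awz,enw,enz,ewz] rk=7  ker:eou,nwz
∂1c = −{a} + {e} − 2·{o} + {u} + {z}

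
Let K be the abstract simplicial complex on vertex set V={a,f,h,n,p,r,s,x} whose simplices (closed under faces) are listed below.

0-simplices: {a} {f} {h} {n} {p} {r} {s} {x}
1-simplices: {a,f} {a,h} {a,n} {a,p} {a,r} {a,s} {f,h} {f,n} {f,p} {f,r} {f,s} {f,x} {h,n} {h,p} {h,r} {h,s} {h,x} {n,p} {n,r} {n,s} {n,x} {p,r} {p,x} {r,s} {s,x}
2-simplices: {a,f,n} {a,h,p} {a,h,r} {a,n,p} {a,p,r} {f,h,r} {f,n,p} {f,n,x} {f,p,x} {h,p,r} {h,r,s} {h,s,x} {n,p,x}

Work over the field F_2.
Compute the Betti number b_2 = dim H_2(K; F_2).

b_2=2

n_0=8 n_1=25 n_2=13  [Z2]
∂1: piv[af,ah,an,ap,ar,as,fx] rk=7  ker:fh,fn,fp,fr,fs,hn,hp,hr,hs,hx,np,nr,ns,nx,pr,px,rs,sx
∂2: piv[afn,ahp,ahr,anp,apr,fhr,fnp,fnx,fpx,hrs,hsx] rk=11  ker:hpr,npx
b_2=(13−11)−0=2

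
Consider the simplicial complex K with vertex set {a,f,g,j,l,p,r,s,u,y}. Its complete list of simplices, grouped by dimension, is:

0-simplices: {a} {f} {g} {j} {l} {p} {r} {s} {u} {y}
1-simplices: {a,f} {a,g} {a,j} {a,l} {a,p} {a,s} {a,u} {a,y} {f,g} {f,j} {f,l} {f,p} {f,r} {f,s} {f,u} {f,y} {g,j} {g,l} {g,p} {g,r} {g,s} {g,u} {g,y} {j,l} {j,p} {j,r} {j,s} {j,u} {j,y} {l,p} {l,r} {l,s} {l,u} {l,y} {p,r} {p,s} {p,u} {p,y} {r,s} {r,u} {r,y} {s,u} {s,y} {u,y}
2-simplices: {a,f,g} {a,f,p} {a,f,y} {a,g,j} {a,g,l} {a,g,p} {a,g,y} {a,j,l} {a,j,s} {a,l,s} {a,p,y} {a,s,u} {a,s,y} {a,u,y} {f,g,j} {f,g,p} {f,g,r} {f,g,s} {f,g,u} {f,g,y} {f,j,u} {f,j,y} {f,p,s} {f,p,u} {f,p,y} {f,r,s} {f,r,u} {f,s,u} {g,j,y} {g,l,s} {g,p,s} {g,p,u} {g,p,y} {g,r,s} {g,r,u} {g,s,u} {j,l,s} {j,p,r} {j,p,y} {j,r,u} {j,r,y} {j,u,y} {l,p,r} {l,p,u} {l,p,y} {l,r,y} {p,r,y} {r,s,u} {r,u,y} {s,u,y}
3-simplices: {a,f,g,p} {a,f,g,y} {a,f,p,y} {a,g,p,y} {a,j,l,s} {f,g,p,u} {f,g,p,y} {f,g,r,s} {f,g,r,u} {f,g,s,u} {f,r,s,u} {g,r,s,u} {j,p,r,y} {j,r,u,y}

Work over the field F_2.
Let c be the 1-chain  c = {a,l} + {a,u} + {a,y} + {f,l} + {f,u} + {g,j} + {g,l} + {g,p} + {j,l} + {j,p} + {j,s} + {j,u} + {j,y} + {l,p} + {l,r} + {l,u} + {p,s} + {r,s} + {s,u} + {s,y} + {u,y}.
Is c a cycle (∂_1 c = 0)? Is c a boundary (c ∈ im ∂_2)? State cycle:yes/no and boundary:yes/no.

cycle:no boundary:no

n_0=10 n_1=44 n_2=50 n_3=14  [Z2]
∂1: piv[af,ag,aj,al,ap,as,au,ay,fr] rk=9  ker:fg,fj,fl,fp,fs,fu,fy,gj,gl,gp,gr,gs,gu,gy,jl,jp,jr,js,ju,jy,lp,lr,ls,lu,ly,pr,ps,pu,py,rs,ru,ry,su,sy,uy
∂2: piv[afg,afp,afy,agj,agl,agp,agy,ajl,ajs,als,apy,asu,asy,auy,fgj,fgr,fgs,fgu,fju,fjy,fps,fpu,frs,fru,fsu,gls,jpr,jpy,jru,jry,lpr,lpu,lpy] rk=33  ker:fgp,fgy,fpy,gjy,gps,gpu,gpy,grs,gru,gsu,jls,juy,lry,pry,rsu,ruy,suy
∂3: piv[afgp,afgy,afpy,agpy,ajls,fgpu,fgrs,fgru,fgsu,frsu,jpry,jruy] rk=12  ker:fgpy,grsu
∂1c = {a} + {g} + {l} + {s}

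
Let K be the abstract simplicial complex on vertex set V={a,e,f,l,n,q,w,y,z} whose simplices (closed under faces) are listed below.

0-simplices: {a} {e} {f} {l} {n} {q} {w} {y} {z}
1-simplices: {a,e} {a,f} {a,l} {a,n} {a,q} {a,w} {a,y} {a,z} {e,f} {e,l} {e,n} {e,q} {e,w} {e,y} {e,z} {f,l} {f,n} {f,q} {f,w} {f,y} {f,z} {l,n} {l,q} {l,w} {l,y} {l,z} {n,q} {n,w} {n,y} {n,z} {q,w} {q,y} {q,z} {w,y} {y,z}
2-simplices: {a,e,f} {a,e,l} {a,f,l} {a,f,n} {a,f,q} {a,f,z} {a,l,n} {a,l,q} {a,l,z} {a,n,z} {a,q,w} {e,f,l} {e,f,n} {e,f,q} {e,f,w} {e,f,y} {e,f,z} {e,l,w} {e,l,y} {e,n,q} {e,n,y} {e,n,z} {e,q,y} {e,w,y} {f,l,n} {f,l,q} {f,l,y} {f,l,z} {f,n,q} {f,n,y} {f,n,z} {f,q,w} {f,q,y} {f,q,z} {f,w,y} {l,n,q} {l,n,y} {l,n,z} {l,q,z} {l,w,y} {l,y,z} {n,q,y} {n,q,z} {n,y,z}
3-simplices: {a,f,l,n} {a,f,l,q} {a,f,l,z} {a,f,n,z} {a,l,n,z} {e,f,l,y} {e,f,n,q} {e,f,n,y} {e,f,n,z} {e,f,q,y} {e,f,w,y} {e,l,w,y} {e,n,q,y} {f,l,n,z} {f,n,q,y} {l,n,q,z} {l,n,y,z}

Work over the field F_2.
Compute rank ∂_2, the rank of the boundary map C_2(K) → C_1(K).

n_0=9 n_1=35 n_2=44 n_3=17  [Z2]
∂1: piv[ae,af,al,an,aq,aw,ay,az] rk=8  ker:ef,el,en,eq,ew,ey,ez,fl,fn,fq,fw,fy,fz,ln,lq,lw,ly,lz,nq,nw,ny,nz,qw,qy,qz,wy,yz
∂2: piv[aef,ael,afl,afn,afq,afz,aln,alq,alz,anz,aqw,efn,efq,efw,efy,efz,elw,ely,enq,eny,eqy,ewy,fqw,fqz,lyz] rk=25  ker:efl,enz,fln,flq,fly,flz,fnq,fny,fnz,fqy,fwy,lnq,lny,lnz,lqz,lwy,nqy,nqz,nyz
∂3: piv[afln,aflq,aflz,afnz,alnz,efly,efnq,efny,efnz,efqy,efwy,elwy,enqy,lnqz,lnyz] rk=15  ker:flnz,fnqy
rk∂_2=25

rank∂_2=25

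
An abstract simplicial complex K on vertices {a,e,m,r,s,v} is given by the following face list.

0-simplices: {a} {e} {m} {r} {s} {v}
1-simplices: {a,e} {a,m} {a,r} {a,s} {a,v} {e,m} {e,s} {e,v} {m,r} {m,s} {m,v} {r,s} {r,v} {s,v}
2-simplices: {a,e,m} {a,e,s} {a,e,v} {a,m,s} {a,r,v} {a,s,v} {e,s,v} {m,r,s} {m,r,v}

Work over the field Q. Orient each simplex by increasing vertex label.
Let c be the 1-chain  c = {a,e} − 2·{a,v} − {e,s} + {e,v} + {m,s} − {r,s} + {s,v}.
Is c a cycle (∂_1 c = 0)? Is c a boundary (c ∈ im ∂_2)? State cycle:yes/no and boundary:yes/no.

n_0=6 n_1=14 n_2=9  [Q]
∂1: piv[ae,am,ar,as,av] rk=5  ker:em,es,ev,mr,ms,mv,rs,rv,sv
∂2: piv[aem,aes,aev,ams,arv,asv,mrs,mrv] rk=8  ker:esv
∂1c = {a} + {e} − {m} + {r} − 2·{s}

cycle:no boundary:no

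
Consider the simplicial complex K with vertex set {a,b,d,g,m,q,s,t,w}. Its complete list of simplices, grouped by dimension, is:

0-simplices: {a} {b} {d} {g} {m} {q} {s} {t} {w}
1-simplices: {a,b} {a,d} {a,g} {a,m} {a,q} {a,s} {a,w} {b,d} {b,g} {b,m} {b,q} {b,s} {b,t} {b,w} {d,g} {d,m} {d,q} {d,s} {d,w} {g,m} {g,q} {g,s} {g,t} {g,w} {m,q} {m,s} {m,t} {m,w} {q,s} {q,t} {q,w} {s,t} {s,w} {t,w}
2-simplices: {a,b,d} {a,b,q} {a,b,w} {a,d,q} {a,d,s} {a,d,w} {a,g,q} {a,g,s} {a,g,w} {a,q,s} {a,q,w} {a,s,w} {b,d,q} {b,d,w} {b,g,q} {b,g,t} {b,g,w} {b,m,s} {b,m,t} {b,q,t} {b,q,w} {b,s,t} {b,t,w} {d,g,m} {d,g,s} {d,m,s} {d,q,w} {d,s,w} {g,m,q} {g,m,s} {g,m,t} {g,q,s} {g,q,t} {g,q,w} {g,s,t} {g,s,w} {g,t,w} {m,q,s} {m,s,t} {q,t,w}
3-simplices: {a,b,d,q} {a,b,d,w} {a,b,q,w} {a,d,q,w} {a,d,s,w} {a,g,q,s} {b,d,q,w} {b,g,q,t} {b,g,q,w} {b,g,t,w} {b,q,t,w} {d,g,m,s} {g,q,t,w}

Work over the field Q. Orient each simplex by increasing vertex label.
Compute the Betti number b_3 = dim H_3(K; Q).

b_3=2

n_0=9 n_1=34 n_2=40 n_3=13  [Q]
∂1: piv[ab,ad,ag,am,aq,as,aw,bt] rk=8  ker:bd,bg,bm,bq,bs,bw,dg,dm,dq,ds,dw,gm,gq,gs,gt,gw,mq,ms,mt,mw,qs,qt,qw,st,sw,tw
∂2: piv[abd,abq,abw,adq,ads,adw,agq,ags,agw,aqs,aqw,asw,bgq,bgt,bms,bmt,bqt,bst,btw,dgm,dgs,dms,gmq,gmt] rk=24  ker:bdq,bdw,bgw,bqw,dqw,dsw,gms,gqs,gqt,gqw,gst,gsw,gtw,mqs,mst,qtw
∂3: piv[abdq,abdw,abqw,adqw,adsw,agqs,bgqt,bgqw,bgtw,bqtw,dgms] rk=11  ker:bdqw,gqtw
b_3=(13−11)−0=2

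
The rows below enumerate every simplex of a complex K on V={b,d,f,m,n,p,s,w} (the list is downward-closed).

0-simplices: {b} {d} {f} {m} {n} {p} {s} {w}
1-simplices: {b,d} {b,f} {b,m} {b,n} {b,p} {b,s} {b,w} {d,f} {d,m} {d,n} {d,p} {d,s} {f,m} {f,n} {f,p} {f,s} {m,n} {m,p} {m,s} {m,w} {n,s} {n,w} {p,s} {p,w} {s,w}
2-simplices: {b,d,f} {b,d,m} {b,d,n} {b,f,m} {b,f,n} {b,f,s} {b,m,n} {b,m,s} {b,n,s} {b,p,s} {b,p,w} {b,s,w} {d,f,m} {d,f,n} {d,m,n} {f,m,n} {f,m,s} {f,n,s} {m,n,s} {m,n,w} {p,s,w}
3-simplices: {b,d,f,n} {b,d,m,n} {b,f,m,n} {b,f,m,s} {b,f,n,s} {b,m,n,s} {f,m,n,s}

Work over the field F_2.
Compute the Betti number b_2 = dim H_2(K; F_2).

b_2=2

n_0=8 n_1=25 n_2=21 n_3=7  [Z2]
∂1: piv[bd,bf,bm,bn,bp,bs,bw] rk=7  ker:df,dm,dn,dp,ds,fm,fn,fp,fs,mn,mp,ms,mw,ns,nw,ps,pw,sw
∂2: piv[bdf,bdm,bdn,bfm,bfn,bfs,bmn,bms,bns,bps,bpw,bsw,mnw] rk=13  ker:dfm,dfn,dmn,fmn,fms,fns,mns,psw
∂3: piv[bdfn,bdmn,bfmn,bfms,bfns,bmns] rk=6  ker:fmns
b_2=(21−13)−6=2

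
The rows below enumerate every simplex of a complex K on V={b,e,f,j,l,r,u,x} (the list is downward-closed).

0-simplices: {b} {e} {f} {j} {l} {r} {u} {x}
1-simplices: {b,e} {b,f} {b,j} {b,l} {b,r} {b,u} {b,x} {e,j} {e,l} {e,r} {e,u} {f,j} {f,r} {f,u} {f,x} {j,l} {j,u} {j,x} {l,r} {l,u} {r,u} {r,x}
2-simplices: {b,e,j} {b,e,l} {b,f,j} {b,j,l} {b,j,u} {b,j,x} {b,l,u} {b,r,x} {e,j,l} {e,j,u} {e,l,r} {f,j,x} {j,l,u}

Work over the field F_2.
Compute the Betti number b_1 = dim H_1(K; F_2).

n_0=8 n_1=22 n_2=13  [Z2]
∂1: piv[be,bf,bj,bl,br,bu,bx] rk=7  ker:ej,el,er,eu,fj,fr,fu,fx,jl,ju,jx,lr,lu,ru,rx
∂2: piv[bej,bel,bfj,bjl,bju,bjx,blu,brx,eju,elr,fjx] rk=11  ker:ejl,jlu
b_1=(22−7)−11=4

b_1=4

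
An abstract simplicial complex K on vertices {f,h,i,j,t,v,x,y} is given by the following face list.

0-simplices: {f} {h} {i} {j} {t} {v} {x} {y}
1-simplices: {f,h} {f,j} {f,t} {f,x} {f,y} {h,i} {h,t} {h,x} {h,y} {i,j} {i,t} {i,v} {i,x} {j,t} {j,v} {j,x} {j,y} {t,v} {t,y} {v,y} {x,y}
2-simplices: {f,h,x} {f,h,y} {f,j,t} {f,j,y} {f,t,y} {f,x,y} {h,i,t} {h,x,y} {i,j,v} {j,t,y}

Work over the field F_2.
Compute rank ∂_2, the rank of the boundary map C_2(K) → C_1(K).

rank∂_2=8

n_0=8 n_1=21 n_2=10  [Z2]
∂1: piv[fh,fj,ft,fx,fy,hi,iv] rk=7  ker:ht,hx,hy,ij,it,ix,jt,jv,jx,jy,tv,ty,vy,xy
∂2: piv[fhx,fhy,fjt,fjy,fty,fxy,hit,ijv] rk=8  ker:hxy,jty
rk∂_2=8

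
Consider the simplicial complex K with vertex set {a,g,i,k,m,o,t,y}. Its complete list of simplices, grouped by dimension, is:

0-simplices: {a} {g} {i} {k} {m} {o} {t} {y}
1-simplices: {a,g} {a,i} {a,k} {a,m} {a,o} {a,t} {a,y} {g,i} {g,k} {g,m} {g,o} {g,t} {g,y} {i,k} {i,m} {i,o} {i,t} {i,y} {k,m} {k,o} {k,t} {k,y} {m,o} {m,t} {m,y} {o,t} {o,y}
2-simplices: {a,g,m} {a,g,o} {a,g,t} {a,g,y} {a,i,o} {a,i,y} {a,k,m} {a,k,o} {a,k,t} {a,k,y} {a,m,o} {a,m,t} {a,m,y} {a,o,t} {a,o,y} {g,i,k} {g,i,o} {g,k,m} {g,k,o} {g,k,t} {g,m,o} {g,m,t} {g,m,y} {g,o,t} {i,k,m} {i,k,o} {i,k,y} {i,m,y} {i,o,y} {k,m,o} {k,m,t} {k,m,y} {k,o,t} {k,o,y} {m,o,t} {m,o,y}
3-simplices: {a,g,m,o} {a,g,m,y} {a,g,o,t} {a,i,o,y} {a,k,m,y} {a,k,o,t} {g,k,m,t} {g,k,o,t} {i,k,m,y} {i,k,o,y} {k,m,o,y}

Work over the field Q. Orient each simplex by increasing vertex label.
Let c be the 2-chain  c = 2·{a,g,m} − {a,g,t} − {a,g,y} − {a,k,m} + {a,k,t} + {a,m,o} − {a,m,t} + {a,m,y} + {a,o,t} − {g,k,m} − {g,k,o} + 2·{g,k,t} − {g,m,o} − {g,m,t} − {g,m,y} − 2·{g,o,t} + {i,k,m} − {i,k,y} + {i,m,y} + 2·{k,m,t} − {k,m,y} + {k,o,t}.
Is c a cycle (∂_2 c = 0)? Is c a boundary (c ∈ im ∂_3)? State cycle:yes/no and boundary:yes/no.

cycle:yes boundary:no

n_0=8 n_1=27 n_2=36 n_3=11  [Q]
∂1: piv[ag,ai,ak,am,ao,at,ay] rk=7  ker:gi,gk,gm,go,gt,gy,ik,im,io,it,iy,km,ko,kt,ky,mo,mt,my,ot,oy
∂2: piv[agm,ago,agt,agy,aio,aiy,akm,ako,akt,aky,amo,amt,amy,aot,aoy,gik,gio,gkm,ikm] rk=19  ker:gko,gkt,gmo,gmt,gmy,got,iko,iky,imy,ioy,kmo,kmt,kmy,kot,koy,mot,moy
∂3: piv[agmo,agmy,agot,aioy,akmy,akot,gkmt,gkot,ikmy,ikoy,kmoy] rk=11
∂2c = 0
c vs im∂3: residual ≠ 0 ⇒ not boundary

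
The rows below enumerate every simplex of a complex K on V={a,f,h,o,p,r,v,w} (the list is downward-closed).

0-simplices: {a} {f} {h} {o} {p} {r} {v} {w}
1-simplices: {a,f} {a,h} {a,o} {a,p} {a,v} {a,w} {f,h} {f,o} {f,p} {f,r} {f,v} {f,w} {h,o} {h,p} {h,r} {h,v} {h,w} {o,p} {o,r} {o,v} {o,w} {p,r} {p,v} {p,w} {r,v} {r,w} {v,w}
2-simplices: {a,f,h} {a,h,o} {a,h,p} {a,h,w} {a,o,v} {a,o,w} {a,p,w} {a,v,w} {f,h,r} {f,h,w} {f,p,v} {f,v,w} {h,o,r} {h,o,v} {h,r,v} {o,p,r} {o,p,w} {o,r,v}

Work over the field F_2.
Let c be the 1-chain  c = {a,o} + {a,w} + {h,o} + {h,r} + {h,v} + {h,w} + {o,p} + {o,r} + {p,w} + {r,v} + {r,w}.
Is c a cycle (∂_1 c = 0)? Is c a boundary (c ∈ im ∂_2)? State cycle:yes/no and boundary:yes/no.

n_0=8 n_1=27 n_2=18  [Z2]
∂1: piv[af,ah,ao,ap,av,aw,fr] rk=7  ker:fh,fo,fp,fv,fw,ho,hp,hr,hv,hw,op,or,ov,ow,pr,pv,pw,rv,rw,vw
∂2: piv[afh,aho,ahp,ahw,aov,aow,apw,avw,fhr,fhw,fpv,fvw,hor,hov,hrv,opr,opw] rk=17  ker:orv
∂1c = 0
c vs im∂2: residual ≠ 0 ⇒ not boundary

cycle:yes boundary:no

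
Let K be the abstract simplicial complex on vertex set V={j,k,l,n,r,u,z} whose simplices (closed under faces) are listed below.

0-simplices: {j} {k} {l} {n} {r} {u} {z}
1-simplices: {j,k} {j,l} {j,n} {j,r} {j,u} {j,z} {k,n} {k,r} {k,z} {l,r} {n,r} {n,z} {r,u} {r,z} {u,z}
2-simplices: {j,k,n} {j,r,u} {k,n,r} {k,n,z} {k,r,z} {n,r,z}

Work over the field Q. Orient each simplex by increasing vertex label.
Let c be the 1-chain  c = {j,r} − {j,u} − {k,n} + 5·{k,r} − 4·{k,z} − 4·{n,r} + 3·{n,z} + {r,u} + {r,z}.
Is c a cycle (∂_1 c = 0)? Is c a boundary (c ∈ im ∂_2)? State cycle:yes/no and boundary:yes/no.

cycle:yes boundary:yes

n_0=7 n_1=15 n_2=6  [Q]
∂1: piv[jk,jl,jn,jr,ju,jz] rk=6  ker:kn,kr,kz,lr,nr,nz,ru,rz,uz
∂2: piv[jkn,jru,knr,knz,krz] rk=5  ker:nrz
∂1c = 0
c vs im∂2: reduces to 0 ⇒ boundary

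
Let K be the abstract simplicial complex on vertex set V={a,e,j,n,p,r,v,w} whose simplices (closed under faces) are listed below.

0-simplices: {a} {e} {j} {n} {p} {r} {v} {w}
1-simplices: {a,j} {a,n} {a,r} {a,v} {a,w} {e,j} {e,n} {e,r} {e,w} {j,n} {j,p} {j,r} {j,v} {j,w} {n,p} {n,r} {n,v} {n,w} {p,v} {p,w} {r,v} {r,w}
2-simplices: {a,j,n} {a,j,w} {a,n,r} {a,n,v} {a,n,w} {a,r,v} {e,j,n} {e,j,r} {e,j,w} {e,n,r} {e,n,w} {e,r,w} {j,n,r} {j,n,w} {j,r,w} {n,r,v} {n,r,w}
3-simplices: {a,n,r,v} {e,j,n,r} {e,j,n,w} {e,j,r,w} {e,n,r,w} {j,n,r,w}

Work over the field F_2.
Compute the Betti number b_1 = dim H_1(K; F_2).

n_0=8 n_1=22 n_2=17 n_3=6  [Z2]
∂1: piv[aj,an,ar,av,aw,ej,jp] rk=7  ker:en,er,ew,jn,jr,jv,jw,np,nr,nv,nw,pv,pw,rv,rw
∂2: piv[ajn,ajw,anr,anv,anw,arv,ejn,ejr,ejw,enr,erw] rk=11  ker:enw,jnr,jnw,jrw,nrv,nrw
∂3: piv[anrv,ejnr,ejnw,ejrw,enrw] rk=5  ker:jnrw
b_1=(22−7)−11=4

b_1=4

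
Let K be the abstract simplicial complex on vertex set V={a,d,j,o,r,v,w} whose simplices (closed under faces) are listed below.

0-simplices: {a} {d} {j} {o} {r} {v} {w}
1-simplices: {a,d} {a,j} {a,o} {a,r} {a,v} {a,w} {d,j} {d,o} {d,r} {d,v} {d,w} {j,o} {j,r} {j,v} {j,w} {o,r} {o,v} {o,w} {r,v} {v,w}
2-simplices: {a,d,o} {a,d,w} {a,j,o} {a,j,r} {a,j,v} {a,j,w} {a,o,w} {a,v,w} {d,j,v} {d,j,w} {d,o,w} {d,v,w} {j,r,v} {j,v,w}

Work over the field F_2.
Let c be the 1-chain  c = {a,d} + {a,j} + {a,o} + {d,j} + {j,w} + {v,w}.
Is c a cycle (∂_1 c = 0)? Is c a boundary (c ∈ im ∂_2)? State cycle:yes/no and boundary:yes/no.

n_0=7 n_1=20 n_2=14  [Z2]
∂1: piv[ad,aj,ao,ar,av,aw] rk=6  ker:dj,do,dr,dv,dw,jo,jr,jv,jw,or,ov,ow,rv,vw
∂2: piv[ado,adw,ajo,ajr,ajv,ajw,aow,avw,djv,djw,jrv] rk=11  ker:dow,dvw,jvw
∂1c = {a} + {j} + {o} + {v}

cycle:no boundary:no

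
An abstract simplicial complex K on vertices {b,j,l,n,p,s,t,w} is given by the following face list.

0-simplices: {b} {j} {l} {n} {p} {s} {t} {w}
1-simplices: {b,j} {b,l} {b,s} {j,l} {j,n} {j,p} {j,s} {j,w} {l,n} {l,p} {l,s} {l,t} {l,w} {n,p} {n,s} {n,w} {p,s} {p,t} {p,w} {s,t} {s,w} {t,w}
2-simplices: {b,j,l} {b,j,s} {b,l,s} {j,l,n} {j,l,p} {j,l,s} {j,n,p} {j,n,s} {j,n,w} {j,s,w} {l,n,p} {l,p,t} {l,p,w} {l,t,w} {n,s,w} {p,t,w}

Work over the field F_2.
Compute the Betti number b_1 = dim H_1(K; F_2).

n_0=8 n_1=22 n_2=16  [Z2]
∂1: piv[bj,bl,bs,jn,jp,jw,lt] rk=7  ker:jl,js,ln,lp,ls,lw,np,ns,nw,ps,pt,pw,st,sw,tw
∂2: piv[bjl,bjs,bls,jln,jlp,jnp,jns,jnw,jsw,lpt,lpw,ltw] rk=12  ker:jls,lnp,nsw,ptw
b_1=(22−7)−12=3

b_1=3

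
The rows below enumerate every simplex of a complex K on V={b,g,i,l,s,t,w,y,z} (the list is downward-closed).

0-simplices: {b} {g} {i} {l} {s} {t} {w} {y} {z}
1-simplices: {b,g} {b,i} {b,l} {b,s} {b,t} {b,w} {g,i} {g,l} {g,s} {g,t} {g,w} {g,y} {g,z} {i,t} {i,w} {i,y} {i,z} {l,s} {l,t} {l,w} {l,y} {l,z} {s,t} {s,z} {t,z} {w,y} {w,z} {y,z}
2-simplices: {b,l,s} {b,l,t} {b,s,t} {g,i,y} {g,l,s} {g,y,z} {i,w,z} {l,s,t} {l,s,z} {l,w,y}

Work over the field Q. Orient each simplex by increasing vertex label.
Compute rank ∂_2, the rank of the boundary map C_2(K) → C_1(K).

rank∂_2=9

n_0=9 n_1=28 n_2=10  [Q]
∂1: piv[bg,bi,bl,bs,bt,bw,gy,gz] rk=8  ker:gi,gl,gs,gt,gw,it,iw,iy,iz,ls,lt,lw,ly,lz,st,sz,tz,wy,wz,yz
∂2: piv[bls,blt,bst,giy,gls,gyz,iwz,lsz,lwy] rk=9  ker:lst
rk∂_2=9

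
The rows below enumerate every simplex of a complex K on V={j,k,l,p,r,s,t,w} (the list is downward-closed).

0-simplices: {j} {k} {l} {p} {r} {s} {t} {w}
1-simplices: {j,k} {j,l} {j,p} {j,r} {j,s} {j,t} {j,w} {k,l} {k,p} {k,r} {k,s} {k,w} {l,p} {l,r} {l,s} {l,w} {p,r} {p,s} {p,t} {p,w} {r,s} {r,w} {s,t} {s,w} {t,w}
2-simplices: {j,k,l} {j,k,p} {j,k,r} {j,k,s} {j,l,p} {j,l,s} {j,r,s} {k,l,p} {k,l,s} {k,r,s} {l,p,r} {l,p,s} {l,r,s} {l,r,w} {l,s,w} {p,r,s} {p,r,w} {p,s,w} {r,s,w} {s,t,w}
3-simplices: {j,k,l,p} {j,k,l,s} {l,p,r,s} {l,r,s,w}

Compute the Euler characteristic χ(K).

n_0=8 n_1=25 n_2=20 n_3=4
χ=+8−25+20−4=-1

χ(K)=-1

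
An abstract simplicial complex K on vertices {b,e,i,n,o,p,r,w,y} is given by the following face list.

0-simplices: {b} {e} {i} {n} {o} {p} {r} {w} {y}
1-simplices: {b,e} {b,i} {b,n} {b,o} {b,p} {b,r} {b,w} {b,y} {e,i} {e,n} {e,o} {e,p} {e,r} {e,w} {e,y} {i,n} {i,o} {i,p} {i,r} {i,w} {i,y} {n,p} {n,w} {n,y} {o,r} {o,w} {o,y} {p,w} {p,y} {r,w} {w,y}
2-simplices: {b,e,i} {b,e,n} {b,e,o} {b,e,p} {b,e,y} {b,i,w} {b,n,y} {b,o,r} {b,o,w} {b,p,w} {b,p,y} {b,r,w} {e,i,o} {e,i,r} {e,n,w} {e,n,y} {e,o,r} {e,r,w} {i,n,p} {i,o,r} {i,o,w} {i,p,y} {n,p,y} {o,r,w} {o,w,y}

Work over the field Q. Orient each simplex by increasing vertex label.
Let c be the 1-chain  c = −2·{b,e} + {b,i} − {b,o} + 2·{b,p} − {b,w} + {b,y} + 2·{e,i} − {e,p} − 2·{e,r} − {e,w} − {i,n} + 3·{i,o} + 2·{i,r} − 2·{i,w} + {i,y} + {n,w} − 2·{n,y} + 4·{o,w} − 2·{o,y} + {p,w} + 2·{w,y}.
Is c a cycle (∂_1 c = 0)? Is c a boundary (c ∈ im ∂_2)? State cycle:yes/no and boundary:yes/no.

n_0=9 n_1=31 n_2=25  [Q]
∂1: piv[be,bi,bn,bo,bp,br,bw,by] rk=8  ker:ei,en,eo,ep,er,ew,ey,in,io,ip,ir,iw,iy,np,nw,ny,or,ow,oy,pw,py,rw,wy
∂2: piv[bei,ben,beo,bep,bey,biw,bny,bor,bow,bpw,bpy,brw,eio,eir,enw,eor,erw,inp,ipy,npy,owy] rk=21  ker:eny,ior,iow,orw
∂1c = 0
c vs im∂2: reduces to 0 ⇒ boundary

cycle:yes boundary:yes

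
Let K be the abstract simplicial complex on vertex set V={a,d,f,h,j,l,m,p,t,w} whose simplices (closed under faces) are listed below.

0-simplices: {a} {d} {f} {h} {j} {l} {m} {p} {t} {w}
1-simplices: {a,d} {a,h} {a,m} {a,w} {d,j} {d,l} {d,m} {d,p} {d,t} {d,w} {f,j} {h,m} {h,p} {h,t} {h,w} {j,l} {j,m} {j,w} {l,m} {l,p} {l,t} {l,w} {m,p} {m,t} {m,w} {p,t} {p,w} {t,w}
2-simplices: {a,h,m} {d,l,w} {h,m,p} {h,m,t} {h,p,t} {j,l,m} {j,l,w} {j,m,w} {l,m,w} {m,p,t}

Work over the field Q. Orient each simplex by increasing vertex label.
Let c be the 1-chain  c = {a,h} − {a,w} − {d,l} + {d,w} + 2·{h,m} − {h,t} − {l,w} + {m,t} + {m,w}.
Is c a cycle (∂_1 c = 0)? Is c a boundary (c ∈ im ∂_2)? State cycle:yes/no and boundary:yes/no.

cycle:yes boundary:no

n_0=10 n_1=28 n_2=10  [Q]
∂1: piv[ad,ah,am,aw,dj,dl,dp,dt,fj] rk=9  ker:dm,dw,hm,hp,ht,hw,jl,jm,jw,lm,lp,lt,lw,mp,mt,mw,pt,pw,tw
∂2: piv[ahm,dlw,hmp,hmt,hpt,jlm,jlw,jmw] rk=8  ker:lmw,mpt
∂1c = 0
c vs im∂2: residual ≠ 0 ⇒ not boundary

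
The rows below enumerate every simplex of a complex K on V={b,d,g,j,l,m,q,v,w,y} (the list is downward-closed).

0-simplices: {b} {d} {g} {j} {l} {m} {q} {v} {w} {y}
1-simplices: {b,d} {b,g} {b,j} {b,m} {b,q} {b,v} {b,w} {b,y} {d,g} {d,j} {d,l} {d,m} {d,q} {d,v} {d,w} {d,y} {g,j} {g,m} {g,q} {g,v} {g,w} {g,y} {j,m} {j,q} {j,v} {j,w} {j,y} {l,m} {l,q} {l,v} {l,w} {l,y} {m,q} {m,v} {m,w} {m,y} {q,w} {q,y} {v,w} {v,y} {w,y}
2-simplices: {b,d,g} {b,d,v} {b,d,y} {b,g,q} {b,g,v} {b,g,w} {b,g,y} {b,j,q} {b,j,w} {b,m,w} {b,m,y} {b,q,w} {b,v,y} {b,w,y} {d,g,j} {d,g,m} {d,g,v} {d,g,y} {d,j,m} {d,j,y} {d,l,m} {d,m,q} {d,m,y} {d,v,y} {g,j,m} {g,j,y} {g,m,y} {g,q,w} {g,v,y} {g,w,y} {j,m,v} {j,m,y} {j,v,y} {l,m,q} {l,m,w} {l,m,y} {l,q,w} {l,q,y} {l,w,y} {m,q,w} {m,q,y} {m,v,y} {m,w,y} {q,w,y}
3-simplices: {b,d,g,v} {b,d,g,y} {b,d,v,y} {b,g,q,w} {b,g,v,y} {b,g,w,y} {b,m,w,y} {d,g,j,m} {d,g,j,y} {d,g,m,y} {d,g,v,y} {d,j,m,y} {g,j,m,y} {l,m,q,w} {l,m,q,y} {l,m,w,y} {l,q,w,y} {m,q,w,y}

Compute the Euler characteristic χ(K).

χ(K)=-5

n_0=10 n_1=41 n_2=44 n_3=18
χ=+10−41+44−18=-5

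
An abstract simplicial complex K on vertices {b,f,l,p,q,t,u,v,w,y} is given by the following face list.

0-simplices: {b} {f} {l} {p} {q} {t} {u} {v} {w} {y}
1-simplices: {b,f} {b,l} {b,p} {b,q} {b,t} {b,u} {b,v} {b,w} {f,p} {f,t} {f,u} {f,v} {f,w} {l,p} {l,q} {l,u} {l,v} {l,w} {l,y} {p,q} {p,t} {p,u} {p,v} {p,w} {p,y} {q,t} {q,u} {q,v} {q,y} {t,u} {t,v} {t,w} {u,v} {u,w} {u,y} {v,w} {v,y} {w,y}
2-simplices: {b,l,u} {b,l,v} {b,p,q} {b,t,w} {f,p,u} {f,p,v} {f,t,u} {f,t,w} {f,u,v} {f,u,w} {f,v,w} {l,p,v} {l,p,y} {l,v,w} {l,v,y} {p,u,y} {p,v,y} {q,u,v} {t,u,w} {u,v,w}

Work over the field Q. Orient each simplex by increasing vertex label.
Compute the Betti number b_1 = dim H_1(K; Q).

b_1=12

n_0=10 n_1=38 n_2=20  [Q]
∂1: piv[bf,bl,bp,bq,bt,bu,bv,bw,ly] rk=9  ker:fp,ft,fu,fv,fw,lp,lq,lu,lv,lw,pq,pt,pu,pv,pw,py,qt,qu,qv,qy,tu,tv,tw,uv,uw,uy,vw,vy,wy
∂2: piv[blu,blv,bpq,btw,fpu,fpv,ftu,ftw,fuv,fuw,fvw,lpv,lpy,lvw,lvy,puy,quv] rk=17  ker:pvy,tuw,uvw
b_1=(38−9)−17=12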